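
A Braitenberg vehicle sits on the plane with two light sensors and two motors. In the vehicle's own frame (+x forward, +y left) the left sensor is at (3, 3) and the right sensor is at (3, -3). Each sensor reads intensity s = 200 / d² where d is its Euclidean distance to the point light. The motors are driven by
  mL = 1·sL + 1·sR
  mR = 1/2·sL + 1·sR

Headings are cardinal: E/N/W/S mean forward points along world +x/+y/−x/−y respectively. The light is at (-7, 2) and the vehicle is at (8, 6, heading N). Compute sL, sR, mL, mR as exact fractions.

200/193 200/373 113200/71989 75900/71989

left sensor world pos  = (5, 9); dL² = 193
right sensor world pos = (11, 9); dR² = 373
sL = 200/193 = 200/193
sR = 200/373 = 200/373
mL = 1·sL + 1·sR = 113200/71989
mR = 1/2·sL + 1·sR = 75900/71989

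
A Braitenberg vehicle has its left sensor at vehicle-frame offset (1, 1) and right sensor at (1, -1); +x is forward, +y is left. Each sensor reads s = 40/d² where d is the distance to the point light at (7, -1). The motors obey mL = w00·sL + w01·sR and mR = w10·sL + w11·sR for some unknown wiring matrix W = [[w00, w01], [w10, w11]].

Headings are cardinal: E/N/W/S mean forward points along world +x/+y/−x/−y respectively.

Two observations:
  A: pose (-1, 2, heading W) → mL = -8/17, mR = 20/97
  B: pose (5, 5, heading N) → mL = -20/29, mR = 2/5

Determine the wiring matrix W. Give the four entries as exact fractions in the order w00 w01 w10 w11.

-1 0 0 1/2

obs A: pose=(-1,2,W) → sL=8/17, sR=40/97, mL=-8/17, mR=20/97
obs B: pose=(5,5,N) → sL=20/29, sR=4/5, mL=-20/29, mR=2/5
sensor matrix S = [[8/17, 40/97], [20/29, 4/5]]; det S = 22016/239105
solve [mL_A; mL_B] = S·[w00; w01] and [mR_A; mR_B] = S·[w10; w11]:
  w00 = -1, w01 = 0, w10 = 0, w11 = 1/2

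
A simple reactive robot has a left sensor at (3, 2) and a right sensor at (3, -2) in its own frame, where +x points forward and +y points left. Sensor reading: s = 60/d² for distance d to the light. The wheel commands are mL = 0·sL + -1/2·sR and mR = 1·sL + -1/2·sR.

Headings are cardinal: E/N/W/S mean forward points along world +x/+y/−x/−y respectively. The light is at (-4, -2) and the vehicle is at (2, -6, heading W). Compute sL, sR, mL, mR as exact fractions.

4/3 60/13 -30/13 -38/39

left sensor world pos  = (-1, -8); dL² = 45
right sensor world pos = (-1, -4); dR² = 13
sL = 60/45 = 4/3
sR = 60/13 = 60/13
mL = 0·sL + -1/2·sR = -30/13
mR = 1·sL + -1/2·sR = -38/39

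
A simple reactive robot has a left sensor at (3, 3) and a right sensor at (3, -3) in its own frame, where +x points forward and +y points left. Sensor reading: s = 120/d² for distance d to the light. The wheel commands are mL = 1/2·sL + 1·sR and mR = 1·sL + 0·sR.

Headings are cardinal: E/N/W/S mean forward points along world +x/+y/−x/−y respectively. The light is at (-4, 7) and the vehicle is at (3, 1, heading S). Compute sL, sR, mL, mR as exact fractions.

120/181 120/97 27540/17557 120/181

left sensor world pos  = (6, -2); dL² = 181
right sensor world pos = (0, -2); dR² = 97
sL = 120/181 = 120/181
sR = 120/97 = 120/97
mL = 1/2·sL + 1·sR = 27540/17557
mR = 1·sL + 0·sR = 120/181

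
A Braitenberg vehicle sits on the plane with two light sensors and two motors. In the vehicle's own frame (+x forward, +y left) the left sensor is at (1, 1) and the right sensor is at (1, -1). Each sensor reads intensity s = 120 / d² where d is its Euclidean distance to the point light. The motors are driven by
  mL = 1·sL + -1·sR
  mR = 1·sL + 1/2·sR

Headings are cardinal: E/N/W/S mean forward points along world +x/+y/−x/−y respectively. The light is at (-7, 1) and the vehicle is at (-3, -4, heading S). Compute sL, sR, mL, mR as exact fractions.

left sensor world pos  = (-2, -5); dL² = 61
right sensor world pos = (-4, -5); dR² = 45
sL = 120/61 = 120/61
sR = 120/45 = 8/3
mL = 1·sL + -1·sR = -128/183
mR = 1·sL + 1/2·sR = 604/183

120/61 8/3 -128/183 604/183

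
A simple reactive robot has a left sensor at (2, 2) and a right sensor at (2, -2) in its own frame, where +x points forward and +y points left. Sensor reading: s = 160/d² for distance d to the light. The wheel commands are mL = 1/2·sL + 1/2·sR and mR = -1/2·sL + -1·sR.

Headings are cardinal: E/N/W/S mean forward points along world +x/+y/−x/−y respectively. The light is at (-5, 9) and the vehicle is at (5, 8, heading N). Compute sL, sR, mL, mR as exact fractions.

32/13 32/29 672/377 -880/377

left sensor world pos  = (3, 10); dL² = 65
right sensor world pos = (7, 10); dR² = 145
sL = 160/65 = 32/13
sR = 160/145 = 32/29
mL = 1/2·sL + 1/2·sR = 672/377
mR = -1/2·sL + -1·sR = -880/377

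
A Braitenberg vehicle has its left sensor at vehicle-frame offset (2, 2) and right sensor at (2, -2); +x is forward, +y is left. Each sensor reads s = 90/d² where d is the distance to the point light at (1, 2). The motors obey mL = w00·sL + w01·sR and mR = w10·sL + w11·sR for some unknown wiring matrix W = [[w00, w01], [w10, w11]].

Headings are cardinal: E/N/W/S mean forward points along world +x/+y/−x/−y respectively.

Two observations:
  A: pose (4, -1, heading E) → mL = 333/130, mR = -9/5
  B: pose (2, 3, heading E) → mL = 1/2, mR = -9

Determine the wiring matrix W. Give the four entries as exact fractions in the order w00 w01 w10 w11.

1 -1/2 0 -1

obs A: pose=(4,-1,E) → sL=45/13, sR=9/5, mL=333/130, mR=-9/5
obs B: pose=(2,3,E) → sL=5, sR=9, mL=1/2, mR=-9
sensor matrix S = [[45/13, 9/5], [5, 9]]; det S = 288/13
solve [mL_A; mL_B] = S·[w00; w01] and [mR_A; mR_B] = S·[w10; w11]:
  w00 = 1, w01 = -1/2, w10 = 0, w11 = -1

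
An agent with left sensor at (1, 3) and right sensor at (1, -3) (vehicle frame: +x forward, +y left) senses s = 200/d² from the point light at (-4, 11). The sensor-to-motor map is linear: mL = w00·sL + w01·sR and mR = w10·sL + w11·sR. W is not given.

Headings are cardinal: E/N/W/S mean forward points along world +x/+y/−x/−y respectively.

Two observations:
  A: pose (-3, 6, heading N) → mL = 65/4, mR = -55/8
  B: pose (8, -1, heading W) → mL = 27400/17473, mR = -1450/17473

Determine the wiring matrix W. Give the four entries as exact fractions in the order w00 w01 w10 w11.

1 1 -1 1/2

obs A: pose=(-3,6,N) → sL=10, sR=25/4, mL=65/4, mR=-55/8
obs B: pose=(8,-1,W) → sL=100/173, sR=100/101, mL=27400/17473, mR=-1450/17473
sensor matrix S = [[10, 25/4], [100/173, 100/101]]; det S = 109875/17473
solve [mL_A; mL_B] = S·[w00; w01] and [mR_A; mR_B] = S·[w10; w11]:
  w00 = 1, w01 = 1, w10 = -1, w11 = 1/2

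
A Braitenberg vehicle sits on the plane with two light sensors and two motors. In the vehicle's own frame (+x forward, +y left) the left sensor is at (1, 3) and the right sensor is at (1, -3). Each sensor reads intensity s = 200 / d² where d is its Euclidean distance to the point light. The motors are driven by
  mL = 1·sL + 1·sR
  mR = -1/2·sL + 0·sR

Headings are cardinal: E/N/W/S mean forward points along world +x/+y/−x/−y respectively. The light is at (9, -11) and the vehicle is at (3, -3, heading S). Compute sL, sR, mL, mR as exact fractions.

left sensor world pos  = (6, -4); dL² = 58
right sensor world pos = (0, -4); dR² = 130
sL = 200/58 = 100/29
sR = 200/130 = 20/13
mL = 1·sL + 1·sR = 1880/377
mR = -1/2·sL + 0·sR = -50/29

100/29 20/13 1880/377 -50/29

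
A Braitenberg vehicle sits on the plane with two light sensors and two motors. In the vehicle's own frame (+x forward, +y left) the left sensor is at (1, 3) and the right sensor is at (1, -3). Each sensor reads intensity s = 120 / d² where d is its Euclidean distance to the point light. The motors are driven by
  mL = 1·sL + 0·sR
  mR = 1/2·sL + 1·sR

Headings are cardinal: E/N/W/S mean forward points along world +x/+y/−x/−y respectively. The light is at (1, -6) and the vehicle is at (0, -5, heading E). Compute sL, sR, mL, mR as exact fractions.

15/2 30 15/2 135/4

left sensor world pos  = (1, -2); dL² = 16
right sensor world pos = (1, -8); dR² = 4
sL = 120/16 = 15/2
sR = 120/4 = 30
mL = 1·sL + 0·sR = 15/2
mR = 1/2·sL + 1·sR = 135/4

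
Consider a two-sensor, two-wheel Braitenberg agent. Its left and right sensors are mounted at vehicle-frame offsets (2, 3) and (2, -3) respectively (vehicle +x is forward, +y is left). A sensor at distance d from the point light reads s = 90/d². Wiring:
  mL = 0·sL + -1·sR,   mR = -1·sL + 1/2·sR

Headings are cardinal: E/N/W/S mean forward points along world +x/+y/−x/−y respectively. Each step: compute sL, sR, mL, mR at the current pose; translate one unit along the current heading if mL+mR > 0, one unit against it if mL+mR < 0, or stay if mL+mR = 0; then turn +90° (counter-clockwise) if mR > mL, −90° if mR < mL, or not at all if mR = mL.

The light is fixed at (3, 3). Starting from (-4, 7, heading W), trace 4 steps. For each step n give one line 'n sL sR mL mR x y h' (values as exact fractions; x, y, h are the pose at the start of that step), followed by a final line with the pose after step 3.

n=0: pose=(-4,7,W); sL=45/41, sR=9/13; mL=-9/13, mR=-801/1066; mL+mR=-1539/1066 → advance -1; mR−mL=-63/1066 → turn -1·90°
n=1: pose=(-3,7,N); sL=10/13, sR=2; mL=-2, mR=3/13; mL+mR=-23/13 → advance -1; mR−mL=29/13 → turn +1·90°
n=2: pose=(-3,6,W); sL=45/32, sR=9/10; mL=-9/10, mR=-153/160; mL+mR=-297/160 → advance -1; mR−mL=-9/160 → turn -1·90°
n=3: pose=(-2,6,N); sL=90/89, sR=90/29; mL=-90/29, mR=1395/2581; mL+mR=-6615/2581 → advance -1; mR−mL=9405/2581 → turn +1·90°

0 45/41 9/13 -9/13 -801/1066 -4 7 W
1 10/13 2 -2 3/13 -3 7 N
2 45/32 9/10 -9/10 -153/160 -3 6 W
3 90/89 90/29 -90/29 1395/2581 -2 6 N
final -2 5 W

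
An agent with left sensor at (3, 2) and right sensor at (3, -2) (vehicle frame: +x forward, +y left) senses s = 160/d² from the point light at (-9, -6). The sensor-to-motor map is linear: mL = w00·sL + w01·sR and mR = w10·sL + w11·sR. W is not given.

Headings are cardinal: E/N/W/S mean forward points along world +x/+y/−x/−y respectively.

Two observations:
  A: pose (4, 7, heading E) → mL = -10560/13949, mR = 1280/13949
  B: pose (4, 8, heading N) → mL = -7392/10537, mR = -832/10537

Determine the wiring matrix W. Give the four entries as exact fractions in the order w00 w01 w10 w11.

obs A: pose=(4,7,E) → sL=160/481, sR=160/377, mL=-10560/13949, mR=1280/13949
obs B: pose=(4,8,N) → sL=16/41, sR=80/257, mL=-7392/10537, mR=-832/10537
sensor matrix S = [[160/481, 160/377], [16/41, 80/257]]; det S = -9123840/146980613
solve [mL_A; mL_B] = S·[w00; w01] and [mR_A; mR_B] = S·[w10; w11]:
  w00 = -1, w01 = -1, w10 = -1, w11 = 1

-1 -1 -1 1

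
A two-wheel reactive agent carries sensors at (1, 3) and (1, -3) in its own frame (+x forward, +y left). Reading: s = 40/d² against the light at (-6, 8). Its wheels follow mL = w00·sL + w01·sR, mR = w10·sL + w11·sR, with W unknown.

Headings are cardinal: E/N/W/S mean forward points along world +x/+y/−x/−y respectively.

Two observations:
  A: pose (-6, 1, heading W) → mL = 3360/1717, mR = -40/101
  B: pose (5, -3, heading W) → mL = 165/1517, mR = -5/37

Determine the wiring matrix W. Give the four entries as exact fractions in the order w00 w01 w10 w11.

obs A: pose=(-6,1,W) → sL=40/101, sR=40/17, mL=3360/1717, mR=-40/101
obs B: pose=(5,-3,W) → sL=5/37, sR=10/41, mL=165/1517, mR=-5/37
sensor matrix S = [[40/101, 40/17], [5/37, 10/41]]; det S = -576600/2604689
solve [mL_A; mL_B] = S·[w00; w01] and [mR_A; mR_B] = S·[w10; w11]:
  w00 = -1, w01 = 1, w10 = -1, w11 = 0

-1 1 -1 0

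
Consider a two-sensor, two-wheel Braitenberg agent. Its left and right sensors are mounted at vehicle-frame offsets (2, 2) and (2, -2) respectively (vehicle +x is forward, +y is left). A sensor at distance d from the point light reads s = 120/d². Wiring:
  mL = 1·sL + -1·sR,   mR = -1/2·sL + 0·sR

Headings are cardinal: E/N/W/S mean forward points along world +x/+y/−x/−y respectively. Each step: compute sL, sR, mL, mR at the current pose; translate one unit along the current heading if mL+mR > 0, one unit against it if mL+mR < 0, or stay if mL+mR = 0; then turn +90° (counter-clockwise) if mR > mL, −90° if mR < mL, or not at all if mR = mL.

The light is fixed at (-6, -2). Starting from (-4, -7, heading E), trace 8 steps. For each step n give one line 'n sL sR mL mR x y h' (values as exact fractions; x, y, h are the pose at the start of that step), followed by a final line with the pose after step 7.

n=0: pose=(-4,-7,E); sL=24/5, sR=24/13; mL=192/65, mR=-12/5; mL+mR=36/65 → advance +1; mR−mL=-348/65 → turn -1·90°
n=1: pose=(-3,-7,S); sL=60/37, sR=12/5; mL=-144/185, mR=-30/37; mL+mR=-294/185 → advance -1; mR−mL=-6/185 → turn -1·90°
n=2: pose=(-3,-6,W); sL=120/37, sR=24; mL=-768/37, mR=-60/37; mL+mR=-828/37 → advance -1; mR−mL=708/37 → turn +1·90°
n=3: pose=(-2,-6,S); sL=5/3, sR=3; mL=-4/3, mR=-5/6; mL+mR=-13/6 → advance -1; mR−mL=1/2 → turn +1·90°
n=4: pose=(-2,-5,E); sL=120/37, sR=120/61; mL=2880/2257, mR=-60/37; mL+mR=-780/2257 → advance -1; mR−mL=-6540/2257 → turn -1·90°
n=5: pose=(-3,-5,S); sL=12/5, sR=60/13; mL=-144/65, mR=-6/5; mL+mR=-222/65 → advance -1; mR−mL=66/65 → turn +1·90°
n=6: pose=(-3,-4,E); sL=24/5, sR=120/41; mL=384/205, mR=-12/5; mL+mR=-108/205 → advance -1; mR−mL=-876/205 → turn -1·90°
n=7: pose=(-4,-4,S); sL=15/4, sR=15/2; mL=-15/4, mR=-15/8; mL+mR=-45/8 → advance -1; mR−mL=15/8 → turn +1·90°

0 24/5 24/13 192/65 -12/5 -4 -7 E
1 60/37 12/5 -144/185 -30/37 -3 -7 S
2 120/37 24 -768/37 -60/37 -3 -6 W
3 5/3 3 -4/3 -5/6 -2 -6 S
4 120/37 120/61 2880/2257 -60/37 -2 -5 E
5 12/5 60/13 -144/65 -6/5 -3 -5 S
6 24/5 120/41 384/205 -12/5 -3 -4 E
7 15/4 15/2 -15/4 -15/8 -4 -4 S
final -4 -3 E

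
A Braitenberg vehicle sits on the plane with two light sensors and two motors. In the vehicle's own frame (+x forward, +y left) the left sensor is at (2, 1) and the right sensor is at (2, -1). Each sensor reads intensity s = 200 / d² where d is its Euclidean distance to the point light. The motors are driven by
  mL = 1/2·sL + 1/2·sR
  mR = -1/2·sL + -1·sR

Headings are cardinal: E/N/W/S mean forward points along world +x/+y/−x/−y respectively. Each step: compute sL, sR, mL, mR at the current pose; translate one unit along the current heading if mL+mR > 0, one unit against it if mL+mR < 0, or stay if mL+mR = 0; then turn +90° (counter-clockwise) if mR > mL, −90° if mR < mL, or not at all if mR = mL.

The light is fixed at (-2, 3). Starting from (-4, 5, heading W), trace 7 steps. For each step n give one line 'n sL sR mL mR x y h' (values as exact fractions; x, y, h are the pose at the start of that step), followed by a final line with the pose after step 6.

0 200/17 8 168/17 -236/17 -4 5 W
1 10 25/2 45/4 -35/2 -3 5 N
2 40 200 120 -220 -3 4 E
3 100 20 60 -70 -4 4 S
4 200/17 8 168/17 -236/17 -4 5 W
5 10 25/2 45/4 -35/2 -3 5 N
6 40 200 120 -220 -3 4 E
final -4 4 S

n=0: pose=(-4,5,W); sL=200/17, sR=8; mL=168/17, mR=-236/17; mL+mR=-4 → advance -1; mR−mL=-404/17 → turn -1·90°
n=1: pose=(-3,5,N); sL=10, sR=25/2; mL=45/4, mR=-35/2; mL+mR=-25/4 → advance -1; mR−mL=-115/4 → turn -1·90°
n=2: pose=(-3,4,E); sL=40, sR=200; mL=120, mR=-220; mL+mR=-100 → advance -1; mR−mL=-340 → turn -1·90°
n=3: pose=(-4,4,S); sL=100, sR=20; mL=60, mR=-70; mL+mR=-10 → advance -1; mR−mL=-130 → turn -1·90°
n=4: pose=(-4,5,W); sL=200/17, sR=8; mL=168/17, mR=-236/17; mL+mR=-4 → advance -1; mR−mL=-404/17 → turn -1·90°
n=5: pose=(-3,5,N); sL=10, sR=25/2; mL=45/4, mR=-35/2; mL+mR=-25/4 → advance -1; mR−mL=-115/4 → turn -1·90°
n=6: pose=(-3,4,E); sL=40, sR=200; mL=120, mR=-220; mL+mR=-100 → advance -1; mR−mL=-340 → turn -1·90°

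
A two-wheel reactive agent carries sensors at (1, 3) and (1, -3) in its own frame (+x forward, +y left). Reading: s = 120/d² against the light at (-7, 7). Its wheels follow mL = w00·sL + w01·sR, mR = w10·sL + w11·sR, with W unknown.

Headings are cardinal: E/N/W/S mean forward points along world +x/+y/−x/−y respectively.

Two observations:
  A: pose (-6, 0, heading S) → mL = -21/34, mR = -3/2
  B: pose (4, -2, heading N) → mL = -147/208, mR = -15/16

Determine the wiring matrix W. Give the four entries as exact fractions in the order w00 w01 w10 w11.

-1 1/2 -1 0

obs A: pose=(-6,0,S) → sL=3/2, sR=30/17, mL=-21/34, mR=-3/2
obs B: pose=(4,-2,N) → sL=15/16, sR=6/13, mL=-147/208, mR=-15/16
sensor matrix S = [[3/2, 30/17], [15/16, 6/13]]; det S = -1701/1768
solve [mL_A; mL_B] = S·[w00; w01] and [mR_A; mR_B] = S·[w10; w11]:
  w00 = -1, w01 = 1/2, w10 = -1, w11 = 0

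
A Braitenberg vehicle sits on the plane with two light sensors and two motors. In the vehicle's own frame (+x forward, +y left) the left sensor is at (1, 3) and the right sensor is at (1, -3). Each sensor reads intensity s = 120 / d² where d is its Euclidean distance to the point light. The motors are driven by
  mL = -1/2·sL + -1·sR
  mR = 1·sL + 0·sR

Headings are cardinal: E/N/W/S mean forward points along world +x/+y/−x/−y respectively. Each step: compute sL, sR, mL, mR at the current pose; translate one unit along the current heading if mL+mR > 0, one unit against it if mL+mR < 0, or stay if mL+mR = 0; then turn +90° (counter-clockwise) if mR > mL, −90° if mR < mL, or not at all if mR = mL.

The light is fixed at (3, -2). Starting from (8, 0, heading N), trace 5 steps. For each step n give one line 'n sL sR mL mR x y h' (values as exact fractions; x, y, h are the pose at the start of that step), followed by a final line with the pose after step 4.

n=0: pose=(8,0,N); sL=120/13, sR=120/73; mL=-5940/949, mR=120/13; mL+mR=2820/949 → advance +1; mR−mL=14700/949 → turn +1·90°
n=1: pose=(8,1,W); sL=15/2, sR=30/13; mL=-315/52, mR=15/2; mL+mR=75/52 → advance +1; mR−mL=705/52 → turn +1·90°
n=2: pose=(7,1,S); sL=120/53, sR=24; mL=-1332/53, mR=120/53; mL+mR=-1212/53 → advance -1; mR−mL=1452/53 → turn +1·90°
n=3: pose=(7,2,E); sL=60/37, sR=60/13; mL=-2610/481, mR=60/37; mL+mR=-1830/481 → advance -1; mR−mL=3390/481 → turn +1·90°
n=4: pose=(6,2,N); sL=24/5, sR=120/61; mL=-1332/305, mR=24/5; mL+mR=132/305 → advance +1; mR−mL=2796/305 → turn +1·90°

0 120/13 120/73 -5940/949 120/13 8 0 N
1 15/2 30/13 -315/52 15/2 8 1 W
2 120/53 24 -1332/53 120/53 7 1 S
3 60/37 60/13 -2610/481 60/37 7 2 E
4 24/5 120/61 -1332/305 24/5 6 2 N
final 6 3 W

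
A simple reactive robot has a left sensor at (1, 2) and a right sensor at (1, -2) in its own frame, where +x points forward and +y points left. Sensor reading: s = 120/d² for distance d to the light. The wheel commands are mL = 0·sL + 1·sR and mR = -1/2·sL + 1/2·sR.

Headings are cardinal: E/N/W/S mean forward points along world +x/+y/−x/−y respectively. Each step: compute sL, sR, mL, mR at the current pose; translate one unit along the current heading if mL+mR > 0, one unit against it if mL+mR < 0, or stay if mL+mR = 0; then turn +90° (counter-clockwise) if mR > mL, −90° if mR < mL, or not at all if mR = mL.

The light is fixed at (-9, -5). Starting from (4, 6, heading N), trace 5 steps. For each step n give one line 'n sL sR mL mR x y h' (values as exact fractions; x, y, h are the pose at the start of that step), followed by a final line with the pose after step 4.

0 24/53 40/123 40/123 -416/6519 4 6 N
1 15/49 15/37 15/37 90/1813 4 7 E
2 120/377 24/53 24/53 1344/19981 5 7 S
3 12/25 60/169 60/169 -264/4225 5 6 W
4 24/53 40/123 40/123 -416/6519 4 6 N
final 4 7 E

n=0: pose=(4,6,N); sL=24/53, sR=40/123; mL=40/123, mR=-416/6519; mL+mR=568/2173 → advance +1; mR−mL=-2536/6519 → turn -1·90°
n=1: pose=(4,7,E); sL=15/49, sR=15/37; mL=15/37, mR=90/1813; mL+mR=825/1813 → advance +1; mR−mL=-645/1813 → turn -1·90°
n=2: pose=(5,7,S); sL=120/377, sR=24/53; mL=24/53, mR=1344/19981; mL+mR=10392/19981 → advance +1; mR−mL=-7704/19981 → turn -1·90°
n=3: pose=(5,6,W); sL=12/25, sR=60/169; mL=60/169, mR=-264/4225; mL+mR=1236/4225 → advance +1; mR−mL=-1764/4225 → turn -1·90°
n=4: pose=(4,6,N); sL=24/53, sR=40/123; mL=40/123, mR=-416/6519; mL+mR=568/2173 → advance +1; mR−mL=-2536/6519 → turn -1·90°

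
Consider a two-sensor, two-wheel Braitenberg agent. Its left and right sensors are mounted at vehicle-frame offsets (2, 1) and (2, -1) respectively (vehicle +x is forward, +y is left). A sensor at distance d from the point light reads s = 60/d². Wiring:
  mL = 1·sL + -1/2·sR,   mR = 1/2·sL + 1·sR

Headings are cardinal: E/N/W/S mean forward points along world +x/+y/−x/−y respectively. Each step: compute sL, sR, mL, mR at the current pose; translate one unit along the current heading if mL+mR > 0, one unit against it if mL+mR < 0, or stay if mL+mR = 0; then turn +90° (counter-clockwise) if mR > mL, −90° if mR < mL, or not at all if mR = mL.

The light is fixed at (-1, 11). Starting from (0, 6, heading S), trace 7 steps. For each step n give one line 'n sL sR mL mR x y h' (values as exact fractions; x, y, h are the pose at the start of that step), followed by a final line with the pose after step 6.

n=0: pose=(0,6,S); sL=60/53, sR=60/49; mL=1350/2597, mR=4650/2597; mL+mR=6000/2597 → advance +1; mR−mL=3300/2597 → turn +1·90°
n=1: pose=(0,5,E); sL=30/17, sR=30/29; mL=615/493, mR=945/493; mL+mR=1560/493 → advance +1; mR−mL=330/493 → turn +1·90°
n=2: pose=(1,5,N); sL=60/17, sR=12/5; mL=198/85, mR=354/85; mL+mR=552/85 → advance +1; mR−mL=156/85 → turn +1·90°
n=3: pose=(1,6,W); sL=5/3, sR=15/4; mL=-5/24, mR=55/12; mL+mR=35/8 → advance +1; mR−mL=115/24 → turn +1·90°
n=4: pose=(0,6,S); sL=60/53, sR=60/49; mL=1350/2597, mR=4650/2597; mL+mR=6000/2597 → advance +1; mR−mL=3300/2597 → turn +1·90°
n=5: pose=(0,5,E); sL=30/17, sR=30/29; mL=615/493, mR=945/493; mL+mR=1560/493 → advance +1; mR−mL=330/493 → turn +1·90°
n=6: pose=(1,5,N); sL=60/17, sR=12/5; mL=198/85, mR=354/85; mL+mR=552/85 → advance +1; mR−mL=156/85 → turn +1·90°

0 60/53 60/49 1350/2597 4650/2597 0 6 S
1 30/17 30/29 615/493 945/493 0 5 E
2 60/17 12/5 198/85 354/85 1 5 N
3 5/3 15/4 -5/24 55/12 1 6 W
4 60/53 60/49 1350/2597 4650/2597 0 6 S
5 30/17 30/29 615/493 945/493 0 5 E
6 60/17 12/5 198/85 354/85 1 5 N
final 1 6 W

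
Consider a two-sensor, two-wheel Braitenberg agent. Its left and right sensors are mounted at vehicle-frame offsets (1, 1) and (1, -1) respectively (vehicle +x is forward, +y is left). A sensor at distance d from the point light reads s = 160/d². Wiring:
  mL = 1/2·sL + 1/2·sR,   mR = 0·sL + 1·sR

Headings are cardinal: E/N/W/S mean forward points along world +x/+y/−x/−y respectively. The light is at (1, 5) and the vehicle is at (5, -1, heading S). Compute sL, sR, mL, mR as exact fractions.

left sensor world pos  = (6, -2); dL² = 74
right sensor world pos = (4, -2); dR² = 58
sL = 160/74 = 80/37
sR = 160/58 = 80/29
mL = 1/2·sL + 1/2·sR = 2640/1073
mR = 0·sL + 1·sR = 80/29

80/37 80/29 2640/1073 80/29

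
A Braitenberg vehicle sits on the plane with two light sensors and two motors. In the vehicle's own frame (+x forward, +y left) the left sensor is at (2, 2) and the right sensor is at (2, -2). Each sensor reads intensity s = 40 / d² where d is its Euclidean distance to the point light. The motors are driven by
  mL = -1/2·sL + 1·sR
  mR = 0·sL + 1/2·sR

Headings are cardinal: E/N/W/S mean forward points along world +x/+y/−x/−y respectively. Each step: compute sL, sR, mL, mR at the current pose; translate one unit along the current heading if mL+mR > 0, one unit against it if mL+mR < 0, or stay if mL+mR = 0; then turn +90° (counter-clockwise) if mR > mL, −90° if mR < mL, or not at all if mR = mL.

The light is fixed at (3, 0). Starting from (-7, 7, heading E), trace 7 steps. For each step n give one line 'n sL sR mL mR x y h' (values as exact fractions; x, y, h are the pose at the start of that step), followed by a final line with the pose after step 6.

0 8/29 40/89 804/2581 20/89 -7 7 E
1 20/37 20/73 10/2701 10/73 -6 7 S
2 40/113 8/13 644/1469 4/13 -6 6 E
3 10/13 10/29 -15/377 5/29 -5 6 S
4 8/17 8/9 100/153 4/9 -5 5 E
5 20/17 4/9 -22/153 2/9 -4 5 S
6 40/61 40/29 1860/1769 20/29 -4 4 E
final -3 4 S

n=0: pose=(-7,7,E); sL=8/29, sR=40/89; mL=804/2581, mR=20/89; mL+mR=1384/2581 → advance +1; mR−mL=-224/2581 → turn -1·90°
n=1: pose=(-6,7,S); sL=20/37, sR=20/73; mL=10/2701, mR=10/73; mL+mR=380/2701 → advance +1; mR−mL=360/2701 → turn +1·90°
n=2: pose=(-6,6,E); sL=40/113, sR=8/13; mL=644/1469, mR=4/13; mL+mR=1096/1469 → advance +1; mR−mL=-192/1469 → turn -1·90°
n=3: pose=(-5,6,S); sL=10/13, sR=10/29; mL=-15/377, mR=5/29; mL+mR=50/377 → advance +1; mR−mL=80/377 → turn +1·90°
n=4: pose=(-5,5,E); sL=8/17, sR=8/9; mL=100/153, mR=4/9; mL+mR=56/51 → advance +1; mR−mL=-32/153 → turn -1·90°
n=5: pose=(-4,5,S); sL=20/17, sR=4/9; mL=-22/153, mR=2/9; mL+mR=4/51 → advance +1; mR−mL=56/153 → turn +1·90°
n=6: pose=(-4,4,E); sL=40/61, sR=40/29; mL=1860/1769, mR=20/29; mL+mR=3080/1769 → advance +1; mR−mL=-640/1769 → turn -1·90°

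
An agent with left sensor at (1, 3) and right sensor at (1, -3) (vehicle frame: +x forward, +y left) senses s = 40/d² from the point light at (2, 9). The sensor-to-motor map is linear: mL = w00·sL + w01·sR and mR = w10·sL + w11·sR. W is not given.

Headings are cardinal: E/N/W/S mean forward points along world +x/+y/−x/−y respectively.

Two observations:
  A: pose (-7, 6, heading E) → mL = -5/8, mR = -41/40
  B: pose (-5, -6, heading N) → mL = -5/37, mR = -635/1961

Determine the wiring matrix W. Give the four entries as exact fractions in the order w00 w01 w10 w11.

obs A: pose=(-7,6,E) → sL=5/8, sR=2/5, mL=-5/8, mR=-41/40
obs B: pose=(-5,-6,N) → sL=5/37, sR=10/53, mL=-5/37, mR=-635/1961
sensor matrix S = [[5/8, 2/5], [5/37, 10/53]]; det S = 501/7844
solve [mL_A; mL_B] = S·[w00; w01] and [mR_A; mR_B] = S·[w10; w11]:
  w00 = -1, w01 = 0, w10 = -1, w11 = -1

-1 0 -1 -1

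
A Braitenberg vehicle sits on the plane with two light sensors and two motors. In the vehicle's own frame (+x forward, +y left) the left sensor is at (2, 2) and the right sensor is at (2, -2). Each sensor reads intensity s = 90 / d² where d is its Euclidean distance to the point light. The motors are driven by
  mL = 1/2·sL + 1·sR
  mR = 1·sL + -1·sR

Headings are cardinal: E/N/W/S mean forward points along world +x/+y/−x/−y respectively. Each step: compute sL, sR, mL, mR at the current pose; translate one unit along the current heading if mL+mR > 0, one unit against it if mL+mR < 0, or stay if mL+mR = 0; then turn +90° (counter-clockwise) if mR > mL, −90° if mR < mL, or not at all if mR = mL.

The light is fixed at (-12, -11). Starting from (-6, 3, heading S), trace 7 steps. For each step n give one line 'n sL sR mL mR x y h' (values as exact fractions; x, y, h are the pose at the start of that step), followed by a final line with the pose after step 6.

0 45/104 9/16 81/104 -27/208 -6 3 S
1 90/137 90/241 23175/33017 9360/33017 -6 2 W
2 5/13 45/137 1855/3562 100/1781 -7 2 N
3 18/61 90/193 7227/11773 -2016/11773 -7 3 E
4 45/104 9/16 81/104 -27/208 -6 3 S
5 90/137 90/241 23175/33017 9360/33017 -6 2 W
6 5/13 45/137 1855/3562 100/1781 -7 2 N
final -7 3 E

n=0: pose=(-6,3,S); sL=45/104, sR=9/16; mL=81/104, mR=-27/208; mL+mR=135/208 → advance +1; mR−mL=-189/208 → turn -1·90°
n=1: pose=(-6,2,W); sL=90/137, sR=90/241; mL=23175/33017, mR=9360/33017; mL+mR=135/137 → advance +1; mR−mL=-13815/33017 → turn -1·90°
n=2: pose=(-7,2,N); sL=5/13, sR=45/137; mL=1855/3562, mR=100/1781; mL+mR=15/26 → advance +1; mR−mL=-1655/3562 → turn -1·90°
n=3: pose=(-7,3,E); sL=18/61, sR=90/193; mL=7227/11773, mR=-2016/11773; mL+mR=27/61 → advance +1; mR−mL=-9243/11773 → turn -1·90°
n=4: pose=(-6,3,S); sL=45/104, sR=9/16; mL=81/104, mR=-27/208; mL+mR=135/208 → advance +1; mR−mL=-189/208 → turn -1·90°
n=5: pose=(-6,2,W); sL=90/137, sR=90/241; mL=23175/33017, mR=9360/33017; mL+mR=135/137 → advance +1; mR−mL=-13815/33017 → turn -1·90°
n=6: pose=(-7,2,N); sL=5/13, sR=45/137; mL=1855/3562, mR=100/1781; mL+mR=15/26 → advance +1; mR−mL=-1655/3562 → turn -1·90°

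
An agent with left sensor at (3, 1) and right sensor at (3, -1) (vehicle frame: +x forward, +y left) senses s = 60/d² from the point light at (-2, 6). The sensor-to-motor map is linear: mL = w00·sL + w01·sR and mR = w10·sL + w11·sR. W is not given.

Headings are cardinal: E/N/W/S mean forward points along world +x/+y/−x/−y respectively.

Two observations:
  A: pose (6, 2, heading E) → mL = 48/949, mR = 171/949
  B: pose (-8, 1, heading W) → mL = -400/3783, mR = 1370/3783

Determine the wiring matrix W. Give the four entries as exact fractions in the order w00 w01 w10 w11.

obs A: pose=(6,2,E) → sL=6/13, sR=30/73, mL=48/949, mR=171/949
obs B: pose=(-8,1,W) → sL=20/39, sR=60/97, mL=-400/3783, mR=1370/3783
sensor matrix S = [[6/13, 30/73], [20/39, 60/97]]; det S = 6880/92053
solve [mL_A; mL_B] = S·[w00; w01] and [mR_A; mR_B] = S·[w10; w11]:
  w00 = 1, w01 = -1, w10 = -1/2, w11 = 1

1 -1 -1/2 1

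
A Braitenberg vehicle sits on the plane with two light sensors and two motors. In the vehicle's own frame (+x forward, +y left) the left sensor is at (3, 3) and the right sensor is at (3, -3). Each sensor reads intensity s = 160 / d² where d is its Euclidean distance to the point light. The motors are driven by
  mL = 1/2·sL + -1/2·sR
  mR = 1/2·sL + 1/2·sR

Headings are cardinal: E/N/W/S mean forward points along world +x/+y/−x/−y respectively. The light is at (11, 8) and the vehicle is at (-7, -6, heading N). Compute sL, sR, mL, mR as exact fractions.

left sensor world pos  = (-10, -3); dL² = 562
right sensor world pos = (-4, -3); dR² = 346
sL = 160/562 = 80/281
sR = 160/346 = 80/173
mL = 1/2·sL + -1/2·sR = -4320/48613
mR = 1/2·sL + 1/2·sR = 18160/48613

80/281 80/173 -4320/48613 18160/48613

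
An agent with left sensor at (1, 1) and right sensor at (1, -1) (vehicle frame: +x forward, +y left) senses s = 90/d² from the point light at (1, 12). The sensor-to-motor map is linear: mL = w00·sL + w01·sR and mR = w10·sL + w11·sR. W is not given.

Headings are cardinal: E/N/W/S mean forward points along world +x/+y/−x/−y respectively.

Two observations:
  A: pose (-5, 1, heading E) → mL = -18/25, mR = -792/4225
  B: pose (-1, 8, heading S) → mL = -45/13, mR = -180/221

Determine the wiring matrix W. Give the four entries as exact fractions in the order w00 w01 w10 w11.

-1 0 -1 1

obs A: pose=(-5,1,E) → sL=18/25, sR=90/169, mL=-18/25, mR=-792/4225
obs B: pose=(-1,8,S) → sL=45/13, sR=45/17, mL=-45/13, mR=-180/221
sensor matrix S = [[18/25, 90/169], [45/13, 45/17]]; det S = 11664/186745
solve [mL_A; mL_B] = S·[w00; w01] and [mR_A; mR_B] = S·[w10; w11]:
  w00 = -1, w01 = 0, w10 = -1, w11 = 1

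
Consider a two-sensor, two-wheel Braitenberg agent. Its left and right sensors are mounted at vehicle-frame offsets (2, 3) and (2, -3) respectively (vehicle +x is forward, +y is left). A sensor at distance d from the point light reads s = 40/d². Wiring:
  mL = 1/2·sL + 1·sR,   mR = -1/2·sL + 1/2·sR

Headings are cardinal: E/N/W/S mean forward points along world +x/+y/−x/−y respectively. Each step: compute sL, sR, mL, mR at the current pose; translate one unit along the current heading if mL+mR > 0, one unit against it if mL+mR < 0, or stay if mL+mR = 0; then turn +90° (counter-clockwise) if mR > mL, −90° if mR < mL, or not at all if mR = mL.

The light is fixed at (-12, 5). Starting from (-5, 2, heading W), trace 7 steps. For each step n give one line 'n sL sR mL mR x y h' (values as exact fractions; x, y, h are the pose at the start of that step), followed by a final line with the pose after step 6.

n=0: pose=(-5,2,W); sL=40/61, sR=8/5; mL=588/305, mR=144/305; mL+mR=12/5 → advance +1; mR−mL=-444/305 → turn -1·90°
n=1: pose=(-6,2,N); sL=4, sR=20/41; mL=102/41, mR=-72/41; mL+mR=30/41 → advance +1; mR−mL=-174/41 → turn -1·90°
n=2: pose=(-6,3,E); sL=8/13, sR=40/89; mL=876/1157, mR=-96/1157; mL+mR=60/89 → advance +1; mR−mL=-972/1157 → turn -1·90°
n=3: pose=(-5,3,S); sL=10/29, sR=5/4; mL=165/116, mR=105/232; mL+mR=15/8 → advance +1; mR−mL=-225/232 → turn -1·90°
n=4: pose=(-5,2,W); sL=40/61, sR=8/5; mL=588/305, mR=144/305; mL+mR=12/5 → advance +1; mR−mL=-444/305 → turn -1·90°
n=5: pose=(-6,2,N); sL=4, sR=20/41; mL=102/41, mR=-72/41; mL+mR=30/41 → advance +1; mR−mL=-174/41 → turn -1·90°
n=6: pose=(-6,3,E); sL=8/13, sR=40/89; mL=876/1157, mR=-96/1157; mL+mR=60/89 → advance +1; mR−mL=-972/1157 → turn -1·90°

0 40/61 8/5 588/305 144/305 -5 2 W
1 4 20/41 102/41 -72/41 -6 2 N
2 8/13 40/89 876/1157 -96/1157 -6 3 E
3 10/29 5/4 165/116 105/232 -5 3 S
4 40/61 8/5 588/305 144/305 -5 2 W
5 4 20/41 102/41 -72/41 -6 2 N
6 8/13 40/89 876/1157 -96/1157 -6 3 E
final -5 3 S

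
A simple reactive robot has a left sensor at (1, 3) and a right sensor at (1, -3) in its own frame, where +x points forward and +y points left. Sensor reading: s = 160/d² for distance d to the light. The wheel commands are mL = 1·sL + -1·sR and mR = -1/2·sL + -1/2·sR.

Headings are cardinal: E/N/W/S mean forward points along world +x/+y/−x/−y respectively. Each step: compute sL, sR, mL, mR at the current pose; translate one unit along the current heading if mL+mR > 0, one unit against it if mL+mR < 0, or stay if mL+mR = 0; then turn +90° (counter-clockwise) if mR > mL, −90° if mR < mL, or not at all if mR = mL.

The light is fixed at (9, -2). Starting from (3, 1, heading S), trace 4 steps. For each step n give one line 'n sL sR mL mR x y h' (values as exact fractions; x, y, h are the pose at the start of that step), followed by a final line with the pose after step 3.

n=0: pose=(3,1,S); sL=160/13, sR=32/17; mL=2304/221, mR=-1568/221; mL+mR=736/221 → advance +1; mR−mL=-3872/221 → turn -1·90°
n=1: pose=(3,0,W); sL=16/5, sR=80/37; mL=192/185, mR=-496/185; mL+mR=-304/185 → advance -1; mR−mL=-688/185 → turn -1·90°
n=2: pose=(4,0,N); sL=160/73, sR=160/13; mL=-9600/949, mR=-6880/949; mL+mR=-16480/949 → advance -1; mR−mL=2720/949 → turn +1·90°
n=3: pose=(4,-1,W); sL=4, sR=40/13; mL=12/13, mR=-46/13; mL+mR=-34/13 → advance -1; mR−mL=-58/13 → turn -1·90°

0 160/13 32/17 2304/221 -1568/221 3 1 S
1 16/5 80/37 192/185 -496/185 3 0 W
2 160/73 160/13 -9600/949 -6880/949 4 0 N
3 4 40/13 12/13 -46/13 4 -1 W
final 5 -1 N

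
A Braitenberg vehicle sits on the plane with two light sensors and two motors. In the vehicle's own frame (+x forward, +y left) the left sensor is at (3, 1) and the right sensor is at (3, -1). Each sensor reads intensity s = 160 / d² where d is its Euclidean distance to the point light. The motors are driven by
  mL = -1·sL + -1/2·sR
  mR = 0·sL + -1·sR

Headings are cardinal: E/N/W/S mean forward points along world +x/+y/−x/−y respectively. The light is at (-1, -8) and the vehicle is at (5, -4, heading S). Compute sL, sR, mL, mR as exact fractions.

16/5 80/13 -408/65 -80/13

left sensor world pos  = (6, -7); dL² = 50
right sensor world pos = (4, -7); dR² = 26
sL = 160/50 = 16/5
sR = 160/26 = 80/13
mL = -1·sL + -1/2·sR = -408/65
mR = 0·sL + -1·sR = -80/13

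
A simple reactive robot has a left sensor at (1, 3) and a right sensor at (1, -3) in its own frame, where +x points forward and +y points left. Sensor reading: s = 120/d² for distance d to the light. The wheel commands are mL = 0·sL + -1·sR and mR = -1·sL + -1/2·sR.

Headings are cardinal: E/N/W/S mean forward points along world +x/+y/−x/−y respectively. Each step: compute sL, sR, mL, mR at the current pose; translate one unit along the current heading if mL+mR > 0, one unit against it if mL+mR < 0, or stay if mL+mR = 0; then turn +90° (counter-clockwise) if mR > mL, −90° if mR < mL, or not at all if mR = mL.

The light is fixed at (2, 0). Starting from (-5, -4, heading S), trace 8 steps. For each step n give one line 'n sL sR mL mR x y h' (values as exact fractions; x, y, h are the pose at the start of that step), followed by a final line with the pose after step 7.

0 120/41 24/25 -24/25 -3492/1025 -5 -4 S
1 6/5 15/8 -15/8 -171/80 -5 -3 W
2 24/17 120/13 -120/13 -1332/221 -4 -3 N
3 60/49 12/5 -12/5 -594/245 -4 -4 W
4 120/73 120/13 -120/13 -5940/949 -3 -4 N
5 6/5 3 -3 -27/10 -3 -5 W
6 120/37 24/17 -24/17 -2484/629 -2 -5 S
7 60/37 60/13 -60/13 -1890/481 -2 -4 W
final -1 -4 S

n=0: pose=(-5,-4,S); sL=120/41, sR=24/25; mL=-24/25, mR=-3492/1025; mL+mR=-4476/1025 → advance -1; mR−mL=-2508/1025 → turn -1·90°
n=1: pose=(-5,-3,W); sL=6/5, sR=15/8; mL=-15/8, mR=-171/80; mL+mR=-321/80 → advance -1; mR−mL=-21/80 → turn -1·90°
n=2: pose=(-4,-3,N); sL=24/17, sR=120/13; mL=-120/13, mR=-1332/221; mL+mR=-3372/221 → advance -1; mR−mL=708/221 → turn +1·90°
n=3: pose=(-4,-4,W); sL=60/49, sR=12/5; mL=-12/5, mR=-594/245; mL+mR=-1182/245 → advance -1; mR−mL=-6/245 → turn -1·90°
n=4: pose=(-3,-4,N); sL=120/73, sR=120/13; mL=-120/13, mR=-5940/949; mL+mR=-14700/949 → advance -1; mR−mL=2820/949 → turn +1·90°
n=5: pose=(-3,-5,W); sL=6/5, sR=3; mL=-3, mR=-27/10; mL+mR=-57/10 → advance -1; mR−mL=3/10 → turn +1·90°
n=6: pose=(-2,-5,S); sL=120/37, sR=24/17; mL=-24/17, mR=-2484/629; mL+mR=-3372/629 → advance -1; mR−mL=-1596/629 → turn -1·90°
n=7: pose=(-2,-4,W); sL=60/37, sR=60/13; mL=-60/13, mR=-1890/481; mL+mR=-4110/481 → advance -1; mR−mL=330/481 → turn +1·90°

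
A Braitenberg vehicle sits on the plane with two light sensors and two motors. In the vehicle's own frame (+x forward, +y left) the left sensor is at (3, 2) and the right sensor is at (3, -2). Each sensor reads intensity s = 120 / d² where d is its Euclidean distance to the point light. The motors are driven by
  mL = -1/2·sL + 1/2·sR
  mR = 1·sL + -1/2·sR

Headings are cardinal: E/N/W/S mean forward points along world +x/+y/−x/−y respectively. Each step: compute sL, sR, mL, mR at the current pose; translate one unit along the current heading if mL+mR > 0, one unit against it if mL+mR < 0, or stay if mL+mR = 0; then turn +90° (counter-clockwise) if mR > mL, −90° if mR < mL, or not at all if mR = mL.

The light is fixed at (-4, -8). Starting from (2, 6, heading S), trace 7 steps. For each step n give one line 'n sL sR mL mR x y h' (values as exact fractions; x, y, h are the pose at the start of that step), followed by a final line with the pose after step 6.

0 24/37 120/137 576/5069 1068/5069 2 6 S
1 20/51 60/101 520/5151 490/5151 2 5 E
2 120/181 24/25 672/4525 828/4525 3 5 S
3 15/37 3/5 18/185 39/370 3 4 E
4 40/87 24/65 -256/5655 1556/5655 4 4 N
5 60/73 12/25 -312/1825 1062/1825 4 5 W
6 120/181 24/25 672/4525 828/4525 3 5 S
final 3 4 E

n=0: pose=(2,6,S); sL=24/37, sR=120/137; mL=576/5069, mR=1068/5069; mL+mR=12/37 → advance +1; mR−mL=492/5069 → turn +1·90°
n=1: pose=(2,5,E); sL=20/51, sR=60/101; mL=520/5151, mR=490/5151; mL+mR=10/51 → advance +1; mR−mL=-10/1717 → turn -1·90°
n=2: pose=(3,5,S); sL=120/181, sR=24/25; mL=672/4525, mR=828/4525; mL+mR=60/181 → advance +1; mR−mL=156/4525 → turn +1·90°
n=3: pose=(3,4,E); sL=15/37, sR=3/5; mL=18/185, mR=39/370; mL+mR=15/74 → advance +1; mR−mL=3/370 → turn +1·90°
n=4: pose=(4,4,N); sL=40/87, sR=24/65; mL=-256/5655, mR=1556/5655; mL+mR=20/87 → advance +1; mR−mL=604/1885 → turn +1·90°
n=5: pose=(4,5,W); sL=60/73, sR=12/25; mL=-312/1825, mR=1062/1825; mL+mR=30/73 → advance +1; mR−mL=1374/1825 → turn +1·90°
n=6: pose=(3,5,S); sL=120/181, sR=24/25; mL=672/4525, mR=828/4525; mL+mR=60/181 → advance +1; mR−mL=156/4525 → turn +1·90°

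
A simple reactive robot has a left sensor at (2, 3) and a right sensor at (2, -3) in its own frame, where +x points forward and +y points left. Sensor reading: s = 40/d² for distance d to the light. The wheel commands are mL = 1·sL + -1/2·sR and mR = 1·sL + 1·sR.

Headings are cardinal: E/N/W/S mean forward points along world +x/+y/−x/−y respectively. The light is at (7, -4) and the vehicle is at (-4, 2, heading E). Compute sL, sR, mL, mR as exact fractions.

20/81 4/9 2/81 56/81

left sensor world pos  = (-2, 5); dL² = 162
right sensor world pos = (-2, -1); dR² = 90
sL = 40/162 = 20/81
sR = 40/90 = 4/9
mL = 1·sL + -1/2·sR = 2/81
mR = 1·sL + 1·sR = 56/81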